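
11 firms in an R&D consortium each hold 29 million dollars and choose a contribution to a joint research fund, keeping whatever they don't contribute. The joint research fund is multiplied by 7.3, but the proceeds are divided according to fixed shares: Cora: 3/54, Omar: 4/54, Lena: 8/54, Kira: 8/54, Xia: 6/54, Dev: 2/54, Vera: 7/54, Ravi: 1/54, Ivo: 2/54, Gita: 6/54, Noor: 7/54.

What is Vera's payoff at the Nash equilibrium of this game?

A player with share s gets back 7.3·s per unit contributed, so full contribution is dominant for anyone with s > 1/7.3 = 0.1370 and zero contribution is dominant for anyone below.
Lena and Kira are above the threshold, contributing 29 each; the remaining 9 contribute 0. Total contributed: 58.
Vera keeps 29 and receives 7.3 × 58 × 7/54 = 54.89 from the joint research fund, for a payoff of 83.89.

83.89 million dollars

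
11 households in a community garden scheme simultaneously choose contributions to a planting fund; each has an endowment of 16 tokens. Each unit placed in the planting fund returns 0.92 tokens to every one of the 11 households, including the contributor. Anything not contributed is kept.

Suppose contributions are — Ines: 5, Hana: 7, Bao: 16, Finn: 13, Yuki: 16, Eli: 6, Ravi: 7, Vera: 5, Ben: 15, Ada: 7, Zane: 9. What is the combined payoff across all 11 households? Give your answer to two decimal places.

Total contributed: 5 + 7 + 16 + 13 + 16 + 6 + 7 + 5 + 15 + 7 + 9 = 106; total kept: 11 × 16 − 106 = 70.
The planting fund pays out 0.92 × 11 × 106 = 1072.72 in aggregate.
Group total = 70 + 1072.72 = 1142.72.

1142.72 tokens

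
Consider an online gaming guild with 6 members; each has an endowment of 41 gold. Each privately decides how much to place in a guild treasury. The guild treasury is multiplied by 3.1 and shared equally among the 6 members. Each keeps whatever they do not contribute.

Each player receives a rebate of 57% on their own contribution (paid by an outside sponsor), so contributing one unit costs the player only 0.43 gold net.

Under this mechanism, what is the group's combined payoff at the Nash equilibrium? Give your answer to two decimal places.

The effective private return per unit is now (3.1/6) / 0.43 = 1.2016 > 1, so every player's dominant strategy flips to full contribution.
So the Nash equilibrium is full contribution by all 6; the group earns 6 × (41 × 0.57 + 3.1 × 41) = 902.82.

902.82 gold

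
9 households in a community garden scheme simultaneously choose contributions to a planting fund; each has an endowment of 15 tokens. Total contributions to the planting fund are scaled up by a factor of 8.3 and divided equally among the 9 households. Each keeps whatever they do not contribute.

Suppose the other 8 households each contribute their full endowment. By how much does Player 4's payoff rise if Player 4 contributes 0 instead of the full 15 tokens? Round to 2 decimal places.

1.17 tokens

Switching from a contribution of 15 to 0 lets Player 4 keep an extra 15 tokens, but lowers the planting fund by 15, which costs Player 4 their own share of that drop: 8.3/9 × 15 = 13.83.
Net gain = 15 − 13.83 = 1.17. The private return per contributed unit (0.9222) is below 1, so free-riding is indeed the best response regardless of what the others do.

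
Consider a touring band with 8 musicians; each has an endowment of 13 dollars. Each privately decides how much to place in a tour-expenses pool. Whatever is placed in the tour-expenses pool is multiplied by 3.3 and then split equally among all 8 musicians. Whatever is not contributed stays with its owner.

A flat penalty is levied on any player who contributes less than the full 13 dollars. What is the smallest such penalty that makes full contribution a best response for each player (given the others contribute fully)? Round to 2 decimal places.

7.64 dollars

Given the others contribute fully, the best deviation is to contribute 0 (any partial contribution still incurs the fine and gives up units whose private return 0.4125 is below 1).
Deviating from 13 to 0 saves 13 dollars but forfeits the deviator's share of the drop in the tour-expenses pool: 3.3/8 × 13 = 5.36.
So the deviation gain is 13 − 5.36 = 7.64, and the fine must be at least 7.64 dollars to wipe it out.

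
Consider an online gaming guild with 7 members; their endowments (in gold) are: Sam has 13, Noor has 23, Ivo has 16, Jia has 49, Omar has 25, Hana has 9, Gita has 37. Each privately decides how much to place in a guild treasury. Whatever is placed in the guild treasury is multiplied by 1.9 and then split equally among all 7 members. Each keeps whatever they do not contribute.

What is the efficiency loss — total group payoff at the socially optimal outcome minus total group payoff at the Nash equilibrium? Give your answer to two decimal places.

154.80 gold

The private return per contributed unit is 1.9/7 = 0.2714 < 1 for every player regardless of endowment, so the Nash equilibrium is zero contribution and the group total is Σ E_j = 13 + 23 + 16 + 49 + 25 + 9 + 37 = 172.
Each contributed unit returns 1.900 to the group, so the social optimum is full contribution by everyone: group total = 1.900 × 172 = 326.80.
Efficiency loss = (1.900 − 1) × 172 = 154.80.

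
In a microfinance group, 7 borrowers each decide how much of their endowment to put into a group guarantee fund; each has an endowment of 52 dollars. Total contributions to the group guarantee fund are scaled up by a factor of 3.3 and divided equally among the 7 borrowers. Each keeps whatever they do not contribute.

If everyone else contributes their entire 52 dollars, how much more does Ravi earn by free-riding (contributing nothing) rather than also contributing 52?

27.49 dollars

Switching from a contribution of 52 to 0 lets Ravi keep an extra 52 dollars, but lowers the group guarantee fund by 52, which costs Ravi their own share of that drop: 3.3/7 × 52 = 24.51.
Net gain = 52 − 24.51 = 27.49. The private return per contributed unit (0.4714) is below 1, so free-riding is indeed the best response regardless of what the others do.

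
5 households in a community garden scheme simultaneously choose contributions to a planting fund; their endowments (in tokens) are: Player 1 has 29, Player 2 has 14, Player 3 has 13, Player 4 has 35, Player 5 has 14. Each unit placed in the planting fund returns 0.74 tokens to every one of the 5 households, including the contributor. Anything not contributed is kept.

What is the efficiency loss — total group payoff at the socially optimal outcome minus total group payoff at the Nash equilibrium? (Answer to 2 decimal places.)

The private return per contributed unit is 0.74 < 1 for everyone, so the Nash equilibrium is zero contribution and the group total is Σ E_j = 29 + 14 + 13 + 35 + 14 = 105.
Each contributed unit returns 3.700 to the group, so the social optimum is full contribution by everyone: group total = 3.700 × 105 = 388.50.
Efficiency loss = (3.700 − 1) × 105 = 283.50.

283.50 tokens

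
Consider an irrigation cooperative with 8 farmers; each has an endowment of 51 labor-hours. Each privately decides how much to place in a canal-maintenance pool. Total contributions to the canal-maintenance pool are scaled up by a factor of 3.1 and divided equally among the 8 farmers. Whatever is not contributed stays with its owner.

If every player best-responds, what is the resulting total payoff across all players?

408.00 labor-hours

Each contributed unit returns 3.1/8 = 0.3875 to its contributor — below 1 — so contributing 0 is dominant for every player. At the Nash equilibrium everyone keeps their 51, and the group total is 8 × 51 = 408.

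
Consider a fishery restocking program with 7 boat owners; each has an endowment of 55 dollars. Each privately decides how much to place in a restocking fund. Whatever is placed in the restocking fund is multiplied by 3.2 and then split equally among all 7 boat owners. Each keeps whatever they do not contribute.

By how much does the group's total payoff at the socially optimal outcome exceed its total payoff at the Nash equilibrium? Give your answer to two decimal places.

847.00 dollars

Each contributed unit returns 3.2/7 = 0.4571 to its contributor — below 1 — so contributing 0 is dominant for every player. At the Nash equilibrium everyone keeps their 55, and the group total is 7 × 55 = 385.
Each contributed unit returns 3.200 to the group as a whole (0.4571 to each of 7 players), which exceeds 1, so the social optimum is full contribution: group total = 3.200 × 385 = 1232.00.
Efficiency loss = 1232.00 − 385 = 847.00.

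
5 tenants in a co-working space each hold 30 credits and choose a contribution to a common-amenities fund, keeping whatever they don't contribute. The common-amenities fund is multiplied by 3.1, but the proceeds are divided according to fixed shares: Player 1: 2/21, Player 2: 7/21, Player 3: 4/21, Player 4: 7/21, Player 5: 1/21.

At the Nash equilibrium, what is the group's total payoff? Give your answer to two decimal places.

276.00 credits

Player j's private return per contributed unit is 3.1 × (j's share). Contributing is weakly dominant for j when that share is at least 1/3.1 = 0.3226, and contributing 0 is dominant otherwise.
The shares above 0.3226 belong to Player 2 and Player 4, contributing 30 each; the remaining 3 contribute 0. Total contributed: 60.
The common-amenities fund pays out 3.1 × 60 = 186.00 in total (split across the unequal shares, but the aggregate is all that matters for the group sum).
The 3 free-riders keep 30 each, adding 90. Group total = 90 + 186.00 = 276.00.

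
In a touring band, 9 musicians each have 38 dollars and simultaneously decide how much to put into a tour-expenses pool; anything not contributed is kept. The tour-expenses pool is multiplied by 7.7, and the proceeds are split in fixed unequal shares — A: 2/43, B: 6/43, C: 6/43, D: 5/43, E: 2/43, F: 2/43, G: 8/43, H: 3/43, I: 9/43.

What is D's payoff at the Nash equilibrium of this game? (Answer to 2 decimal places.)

174.09 dollars

Each unit j contributes comes back to j as 7.7 × (j's share), so j prefers to contribute only if that share exceeds 1/7.7 = 0.1299; otherwise keeping the unit dominates.
B, C, G and I are above the threshold, contributing 38 each; the remaining 5 contribute 0. Total contributed: 152.
D keeps 38 and receives 7.7 × 152 × 5/43 = 136.09 from the tour-expenses pool, for a payoff of 174.09.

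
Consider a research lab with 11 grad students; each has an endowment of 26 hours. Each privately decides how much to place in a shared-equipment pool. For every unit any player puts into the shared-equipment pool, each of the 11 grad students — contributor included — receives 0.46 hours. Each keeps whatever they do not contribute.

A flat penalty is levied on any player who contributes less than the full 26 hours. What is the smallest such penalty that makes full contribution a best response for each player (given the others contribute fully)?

14.04 hours

Given the others contribute fully, the best deviation is to contribute 0 (any partial contribution still incurs the fine and gives up units whose private return 0.46 is below 1).
Deviating from 26 to 0 saves 26 hours but forfeits the deviator's share of the drop in the shared-equipment pool: 0.46 × 26 = 11.96.
So the deviation gain is 26 − 11.96 = 14.04, and the fine must be at least 14.04 hours to wipe it out.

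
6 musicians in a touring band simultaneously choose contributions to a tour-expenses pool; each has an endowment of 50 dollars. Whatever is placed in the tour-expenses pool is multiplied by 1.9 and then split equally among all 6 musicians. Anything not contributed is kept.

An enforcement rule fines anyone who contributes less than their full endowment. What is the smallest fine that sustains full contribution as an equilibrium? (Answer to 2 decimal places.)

34.17 dollars

Given the others contribute fully, the best deviation is to contribute 0 (any partial contribution still incurs the fine and gives up units whose private return 0.3167 is below 1).
Deviating from 50 to 0 saves 50 dollars but forfeits the deviator's share of the drop in the tour-expenses pool: 1.9/6 × 50 = 15.83.
So the deviation gain is 50 − 15.83 = 34.17, and the fine must be at least 34.17 dollars to wipe it out.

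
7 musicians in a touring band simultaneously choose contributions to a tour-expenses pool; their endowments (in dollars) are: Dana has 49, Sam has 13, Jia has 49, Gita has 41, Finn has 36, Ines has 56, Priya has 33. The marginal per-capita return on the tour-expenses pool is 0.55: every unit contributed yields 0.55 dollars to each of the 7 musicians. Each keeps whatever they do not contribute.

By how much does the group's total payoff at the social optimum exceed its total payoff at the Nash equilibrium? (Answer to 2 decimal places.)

The private return per contributed unit is 0.55 < 1 for everyone, so the Nash equilibrium is zero contribution and the group total is Σ E_j = 49 + 13 + 49 + 41 + 36 + 56 + 33 = 277.
Each contributed unit returns 3.850 to the group, so the social optimum is full contribution by everyone: group total = 3.850 × 277 = 1066.45.
Efficiency loss = (3.850 − 1) × 277 = 789.45.

789.45 dollars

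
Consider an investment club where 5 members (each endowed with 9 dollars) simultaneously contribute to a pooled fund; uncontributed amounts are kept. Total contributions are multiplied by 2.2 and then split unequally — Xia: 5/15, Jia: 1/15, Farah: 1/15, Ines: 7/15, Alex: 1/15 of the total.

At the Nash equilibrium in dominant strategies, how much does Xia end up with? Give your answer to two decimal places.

For player j, contributing a unit is worthwhile iff 2.2 × (j's share) ≥ 1, i.e. iff j's share is at least 0.4545.
The only share above 0.4545 is Ines's 7/15, contributing 9; the remaining 4 contribute 0. Total contributed: 9.
Xia keeps 9 and receives 2.2 × 9 × 5/15 = 6.60 from the pooled fund, for a payoff of 15.60.

15.60 dollars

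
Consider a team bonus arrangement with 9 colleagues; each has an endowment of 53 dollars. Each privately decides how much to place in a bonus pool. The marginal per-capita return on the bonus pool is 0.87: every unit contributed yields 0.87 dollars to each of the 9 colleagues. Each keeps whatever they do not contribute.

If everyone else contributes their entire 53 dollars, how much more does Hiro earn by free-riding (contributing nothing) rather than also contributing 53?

Switching from a contribution of 53 to 0 lets Hiro keep an extra 53 dollars, but lowers the bonus pool by 53, which costs Hiro their own share of that drop: 0.87 × 53 = 46.11.
Net gain = 53 − 46.11 = 6.89. The private return per contributed unit (0.87) is below 1, so free-riding is indeed the best response regardless of what the others do.

6.89 dollars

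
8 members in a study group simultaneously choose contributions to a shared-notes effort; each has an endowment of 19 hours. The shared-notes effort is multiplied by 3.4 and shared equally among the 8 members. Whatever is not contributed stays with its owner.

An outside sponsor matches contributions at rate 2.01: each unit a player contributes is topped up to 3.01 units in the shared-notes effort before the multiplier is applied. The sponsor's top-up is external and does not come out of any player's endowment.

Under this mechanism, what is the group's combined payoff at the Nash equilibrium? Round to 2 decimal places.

1555.57 hours

The effective private return per unit is now 3.4 × 3.01 / 8 = 1.2793 > 1, so every player's dominant strategy flips to full contribution.
So the Nash equilibrium is full contribution by all 8; the group earns 3.4 × 3.01 × 152 = 1555.57.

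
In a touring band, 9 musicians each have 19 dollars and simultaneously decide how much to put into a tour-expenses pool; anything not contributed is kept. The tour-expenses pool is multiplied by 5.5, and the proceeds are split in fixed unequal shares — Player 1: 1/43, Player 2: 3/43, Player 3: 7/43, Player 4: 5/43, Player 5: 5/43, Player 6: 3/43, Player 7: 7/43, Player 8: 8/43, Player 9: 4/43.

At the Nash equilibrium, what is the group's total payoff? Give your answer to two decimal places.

256.50 dollars

Player j's private return per contributed unit is 5.5 × (j's share). Contributing is weakly dominant for j when that share is at least 1/5.5 = 0.1818, and contributing 0 is dominant otherwise.
Only Player 8 (8/43) clears that bar, contributing 19; the remaining 8 contribute 0. Total contributed: 19.
The tour-expenses pool pays out 5.5 × 19 = 104.50 in total (split across the unequal shares, but the aggregate is all that matters for the group sum).
The 8 free-riders keep 19 each, adding 152. Group total = 152 + 104.50 = 256.50.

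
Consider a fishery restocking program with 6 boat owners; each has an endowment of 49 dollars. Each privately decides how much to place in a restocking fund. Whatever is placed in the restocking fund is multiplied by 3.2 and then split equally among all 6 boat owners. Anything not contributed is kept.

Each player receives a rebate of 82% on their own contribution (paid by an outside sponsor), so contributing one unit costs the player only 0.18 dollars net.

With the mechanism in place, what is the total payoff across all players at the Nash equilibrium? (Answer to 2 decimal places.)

1181.88 dollars

The effective private return per unit is now (3.2/6) / 0.18 = 2.9630 > 1, so every player's dominant strategy flips to full contribution.
So the Nash equilibrium is full contribution by all 6; the group earns 6 × (49 × 0.82 + 3.2 × 49) = 1181.88.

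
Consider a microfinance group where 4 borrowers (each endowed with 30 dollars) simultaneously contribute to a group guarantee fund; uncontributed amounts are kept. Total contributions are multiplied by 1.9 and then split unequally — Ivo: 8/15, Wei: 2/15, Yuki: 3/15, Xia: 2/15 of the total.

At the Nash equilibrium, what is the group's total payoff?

147.00 dollars

Each unit j contributes comes back to j as 1.9 × (j's share), so j prefers to contribute only if that share exceeds 1/1.9 = 0.5263; otherwise keeping the unit dominates.
The only share above 0.5263 is Ivo's 8/15, contributing 30; the remaining 3 contribute 0. Total contributed: 30.
The group guarantee fund pays out 1.9 × 30 = 57.00 in total (split across the unequal shares, but the aggregate is all that matters for the group sum).
The 3 free-riders keep 30 each, adding 90. Group total = 90 + 57.00 = 147.00.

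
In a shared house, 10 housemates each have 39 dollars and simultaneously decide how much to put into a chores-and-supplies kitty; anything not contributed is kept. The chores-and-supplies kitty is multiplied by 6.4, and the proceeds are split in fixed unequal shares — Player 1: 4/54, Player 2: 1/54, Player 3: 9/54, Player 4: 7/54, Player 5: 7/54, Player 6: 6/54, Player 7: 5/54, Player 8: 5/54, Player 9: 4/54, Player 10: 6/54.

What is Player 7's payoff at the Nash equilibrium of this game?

For player j, contributing a unit is worthwhile iff 6.4 × (j's share) ≥ 1, i.e. iff j's share is at least 0.1563.
Player 3 alone (share 9/54) is above the threshold, contributing 39; the remaining 9 contribute 0. Total contributed: 39.
Player 7 keeps 39 and receives 6.4 × 39 × 5/54 = 23.11 from the chores-and-supplies kitty, for a payoff of 62.11.

62.11 dollars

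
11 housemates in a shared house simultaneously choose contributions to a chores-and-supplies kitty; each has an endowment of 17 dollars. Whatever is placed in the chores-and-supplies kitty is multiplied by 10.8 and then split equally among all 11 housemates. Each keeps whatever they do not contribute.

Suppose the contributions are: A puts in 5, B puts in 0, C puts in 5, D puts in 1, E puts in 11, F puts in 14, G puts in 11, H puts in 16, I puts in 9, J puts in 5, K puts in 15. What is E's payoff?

Total contributed: 5 + 0 + 5 + 1 + 11 + 14 + 11 + 16 + 9 + 5 + 15 = 92.
Each receives 10.8 × 92 / 11 = 90.33 from the chores-and-supplies kitty.
E keeps 17 − 11 = 6, so E's payoff is 6 + 90.33 = 96.33.

96.33 dollars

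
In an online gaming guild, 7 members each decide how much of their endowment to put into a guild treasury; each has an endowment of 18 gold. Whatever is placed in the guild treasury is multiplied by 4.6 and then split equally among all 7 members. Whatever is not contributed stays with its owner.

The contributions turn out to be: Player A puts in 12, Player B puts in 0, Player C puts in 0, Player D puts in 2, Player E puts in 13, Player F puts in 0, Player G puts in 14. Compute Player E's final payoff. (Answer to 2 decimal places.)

31.94 gold

Total contributed: 12 + 0 + 0 + 2 + 13 + 0 + 14 = 41.
Each receives 4.6 × 41 / 7 = 26.94 from the guild treasury.
Player E keeps 18 − 13 = 5, so Player E's payoff is 5 + 26.94 = 31.94.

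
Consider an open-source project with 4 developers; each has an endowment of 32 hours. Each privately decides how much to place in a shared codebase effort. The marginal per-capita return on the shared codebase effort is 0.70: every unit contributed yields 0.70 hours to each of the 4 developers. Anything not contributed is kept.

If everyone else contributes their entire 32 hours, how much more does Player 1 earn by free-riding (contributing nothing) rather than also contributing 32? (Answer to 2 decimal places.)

9.60 hours

Switching from a contribution of 32 to 0 lets Player 1 keep an extra 32 hours, but lowers the shared codebase effort by 32, which costs Player 1 their own share of that drop: 0.70 × 32 = 22.40.
Net gain = 32 − 22.40 = 9.60. The private return per contributed unit (0.70) is below 1, so free-riding is indeed the best response regardless of what the others do.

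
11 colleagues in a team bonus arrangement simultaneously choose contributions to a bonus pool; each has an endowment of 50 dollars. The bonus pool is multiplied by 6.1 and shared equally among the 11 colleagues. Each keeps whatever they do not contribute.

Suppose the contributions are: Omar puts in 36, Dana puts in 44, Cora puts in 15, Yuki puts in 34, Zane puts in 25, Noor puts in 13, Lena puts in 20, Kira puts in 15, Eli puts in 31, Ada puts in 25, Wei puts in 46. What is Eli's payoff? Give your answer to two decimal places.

187.58 dollars

Total contributed: 36 + 44 + 15 + 34 + 25 + 13 + 20 + 15 + 31 + 25 + 46 = 304.
Each receives 6.1 × 304 / 11 = 168.58 from the bonus pool.
Eli keeps 50 − 31 = 19, so Eli's payoff is 19 + 168.58 = 187.58.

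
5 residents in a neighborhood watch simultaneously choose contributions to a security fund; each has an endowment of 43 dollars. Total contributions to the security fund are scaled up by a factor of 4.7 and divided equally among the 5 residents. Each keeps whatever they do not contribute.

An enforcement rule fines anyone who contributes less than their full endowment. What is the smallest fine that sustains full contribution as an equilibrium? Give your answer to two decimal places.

Given the others contribute fully, the best deviation is to contribute 0 (any partial contribution still incurs the fine and gives up units whose private return 0.9400 is below 1).
Deviating from 43 to 0 saves 43 dollars but forfeits the deviator's share of the drop in the security fund: 4.7/5 × 43 = 40.42.
So the deviation gain is 43 − 40.42 = 2.58, and the fine must be at least 2.58 dollars to wipe it out.

2.58 dollars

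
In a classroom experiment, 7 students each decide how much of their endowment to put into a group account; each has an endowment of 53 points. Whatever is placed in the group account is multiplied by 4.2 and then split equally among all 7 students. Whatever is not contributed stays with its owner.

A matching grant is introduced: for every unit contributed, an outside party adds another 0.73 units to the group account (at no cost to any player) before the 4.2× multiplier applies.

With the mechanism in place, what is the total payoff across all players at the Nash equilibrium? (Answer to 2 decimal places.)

The effective private return per unit is now 4.2 × 1.73 / 7 = 1.0380 > 1, so every player's dominant strategy flips to full contribution.
So the Nash equilibrium is full contribution by all 7; the group earns 4.2 × 1.73 × 371 = 2695.69.

2695.69 points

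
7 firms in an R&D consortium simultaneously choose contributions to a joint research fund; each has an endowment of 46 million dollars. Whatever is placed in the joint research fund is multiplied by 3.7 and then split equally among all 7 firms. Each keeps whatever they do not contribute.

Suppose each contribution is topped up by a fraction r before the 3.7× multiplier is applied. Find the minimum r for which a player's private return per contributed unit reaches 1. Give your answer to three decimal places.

0.892

With matching at rate r, one contributed unit becomes (1 + r) in the joint research fund and returns 3.7 × (1 + r) / 7 to the contributor.
Setting this equal to 1: 1 + r = 7/3.7 = 1.8919.
So the minimum matching rate is r = 1.8919 − 1 = 0.892.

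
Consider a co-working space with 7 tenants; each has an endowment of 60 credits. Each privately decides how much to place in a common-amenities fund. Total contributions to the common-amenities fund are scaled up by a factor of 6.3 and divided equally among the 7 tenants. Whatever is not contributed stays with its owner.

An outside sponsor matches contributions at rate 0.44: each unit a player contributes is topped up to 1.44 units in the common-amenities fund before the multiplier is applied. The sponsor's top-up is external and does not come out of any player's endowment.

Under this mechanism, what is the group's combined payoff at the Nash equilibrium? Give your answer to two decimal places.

The effective private return per unit is now 6.3 × 1.44 / 7 = 1.2960 > 1, so every player's dominant strategy flips to full contribution.
At the Nash equilibrium everyone contributes 60. Group total payoff = 6.3 × 1.44 × 420 = 3810.24.

3810.24 credits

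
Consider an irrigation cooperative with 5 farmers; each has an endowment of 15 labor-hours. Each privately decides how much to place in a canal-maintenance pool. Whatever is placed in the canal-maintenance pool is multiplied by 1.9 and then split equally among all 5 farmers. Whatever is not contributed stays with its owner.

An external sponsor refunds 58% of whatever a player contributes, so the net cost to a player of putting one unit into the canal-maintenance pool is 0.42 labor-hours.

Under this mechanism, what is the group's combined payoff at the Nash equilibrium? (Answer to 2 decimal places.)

75.00 labor-hours

Even with the mechanism, each unit contributed returns only (1.9/5) / 0.42 = 0.9048 per unit of net cost, so contributing nothing is still dominant.
Everyone keeps their endowment and the group total is 5 × 15 = 75.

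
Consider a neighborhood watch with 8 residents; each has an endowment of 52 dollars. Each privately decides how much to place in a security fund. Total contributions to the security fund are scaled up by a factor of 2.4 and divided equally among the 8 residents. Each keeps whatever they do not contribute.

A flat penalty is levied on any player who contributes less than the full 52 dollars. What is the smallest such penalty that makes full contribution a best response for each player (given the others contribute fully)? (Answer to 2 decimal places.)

Given the others contribute fully, the best deviation is to contribute 0 (any partial contribution still incurs the fine and gives up units whose private return 0.3000 is below 1).
Deviating from 52 to 0 saves 52 dollars but forfeits the deviator's share of the drop in the security fund: 2.4/8 × 52 = 15.60.
So the deviation gain is 52 − 15.60 = 36.40, and the fine must be at least 36.40 dollars to wipe it out.

36.40 dollars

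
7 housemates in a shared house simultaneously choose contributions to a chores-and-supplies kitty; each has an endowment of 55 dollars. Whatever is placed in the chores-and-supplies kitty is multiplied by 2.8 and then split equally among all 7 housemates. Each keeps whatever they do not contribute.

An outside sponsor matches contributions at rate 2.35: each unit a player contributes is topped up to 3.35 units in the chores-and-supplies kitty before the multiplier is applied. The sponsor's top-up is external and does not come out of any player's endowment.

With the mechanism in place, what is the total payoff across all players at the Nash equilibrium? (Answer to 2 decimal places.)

The effective private return per unit is now 2.8 × 3.35 / 7 = 1.3400 > 1, so every player's dominant strategy flips to full contribution.
At the Nash equilibrium everyone contributes 55. Group total payoff = 2.8 × 3.35 × 385 = 3611.30.

3611.30 dollars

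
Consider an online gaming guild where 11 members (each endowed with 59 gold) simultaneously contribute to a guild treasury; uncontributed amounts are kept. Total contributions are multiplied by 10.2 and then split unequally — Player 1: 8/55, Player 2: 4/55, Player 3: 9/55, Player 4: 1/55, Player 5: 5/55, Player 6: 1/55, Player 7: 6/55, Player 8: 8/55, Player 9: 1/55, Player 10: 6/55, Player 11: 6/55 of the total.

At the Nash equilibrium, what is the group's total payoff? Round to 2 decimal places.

3905.80 gold

A player with share s gets back 10.2·s per unit contributed, so full contribution is dominant for anyone with s > 1/10.2 = 0.0980 and zero contribution is dominant for anyone below.
The shares above 0.0980 belong to Player 1, Player 3, Player 7, Player 8, Player 10 and Player 11, contributing 59 each; the remaining 5 contribute 0. Total contributed: 354.
The guild treasury pays out 10.2 × 354 = 3610.80 in total (split across the unequal shares, but the aggregate is all that matters for the group sum).
The 5 free-riders keep 59 each, adding 295. Group total = 295 + 3610.80 = 3905.80.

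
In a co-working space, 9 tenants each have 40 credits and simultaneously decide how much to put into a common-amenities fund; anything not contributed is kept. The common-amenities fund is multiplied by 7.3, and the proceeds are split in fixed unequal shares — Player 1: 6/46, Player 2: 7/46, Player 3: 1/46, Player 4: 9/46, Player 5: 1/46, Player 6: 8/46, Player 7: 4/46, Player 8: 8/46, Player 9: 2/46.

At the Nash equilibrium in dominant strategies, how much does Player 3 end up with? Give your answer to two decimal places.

65.39 credits

Each unit j contributes comes back to j as 7.3 × (j's share), so j prefers to contribute only if that share exceeds 1/7.3 = 0.1370; otherwise keeping the unit dominates.
Player 2, Player 4, Player 6 and Player 8 are above the threshold, contributing 40 each; the remaining 5 contribute 0. Total contributed: 160.
Player 3 keeps 40 and receives 7.3 × 160 × 1/46 = 25.39 from the common-amenities fund, for a payoff of 65.39.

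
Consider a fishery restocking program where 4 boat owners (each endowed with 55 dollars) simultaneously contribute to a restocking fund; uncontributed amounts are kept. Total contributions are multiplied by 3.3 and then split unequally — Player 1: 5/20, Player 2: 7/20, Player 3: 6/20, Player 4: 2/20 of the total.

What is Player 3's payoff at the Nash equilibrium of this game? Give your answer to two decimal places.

109.45 dollars

Each unit j contributes comes back to j as 3.3 × (j's share), so j prefers to contribute only if that share exceeds 1/3.3 = 0.3030; otherwise keeping the unit dominates.
The only share above 0.3030 is Player 2's 7/20, contributing 55; the remaining 3 contribute 0. Total contributed: 55.
Player 3 keeps 55 and receives 3.3 × 55 × 6/20 = 54.45 from the restocking fund, for a payoff of 109.45.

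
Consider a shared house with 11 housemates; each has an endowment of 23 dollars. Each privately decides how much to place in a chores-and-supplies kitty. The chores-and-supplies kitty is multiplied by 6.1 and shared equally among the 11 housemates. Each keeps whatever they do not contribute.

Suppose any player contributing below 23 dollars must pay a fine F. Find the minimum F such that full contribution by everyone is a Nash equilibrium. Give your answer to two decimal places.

Given the others contribute fully, the best deviation is to contribute 0 (any partial contribution still incurs the fine and gives up units whose private return 0.5545 is below 1).
Deviating from 23 to 0 saves 23 dollars but forfeits the deviator's share of the drop in the chores-and-supplies kitty: 6.1/11 × 23 = 12.75.
So the deviation gain is 23 − 12.75 = 10.25, and the fine must be at least 10.25 dollars to wipe it out.

10.25 dollars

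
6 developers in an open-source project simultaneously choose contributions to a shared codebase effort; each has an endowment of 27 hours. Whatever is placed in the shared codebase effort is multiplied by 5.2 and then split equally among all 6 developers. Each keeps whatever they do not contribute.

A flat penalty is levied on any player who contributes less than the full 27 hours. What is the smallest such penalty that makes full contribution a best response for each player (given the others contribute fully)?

Given the others contribute fully, the best deviation is to contribute 0 (any partial contribution still incurs the fine and gives up units whose private return 0.8667 is below 1).
Deviating from 27 to 0 saves 27 hours but forfeits the deviator's share of the drop in the shared codebase effort: 5.2/6 × 27 = 23.40.
So the deviation gain is 27 − 23.40 = 3.60, and the fine must be at least 3.60 hours to wipe it out.

3.60 hours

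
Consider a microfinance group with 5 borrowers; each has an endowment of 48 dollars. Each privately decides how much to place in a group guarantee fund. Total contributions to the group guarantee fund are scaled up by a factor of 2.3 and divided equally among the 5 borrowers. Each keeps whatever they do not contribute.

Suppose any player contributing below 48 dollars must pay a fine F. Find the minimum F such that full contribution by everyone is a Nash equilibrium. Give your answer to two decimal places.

25.92 dollars

Given the others contribute fully, the best deviation is to contribute 0 (any partial contribution still incurs the fine and gives up units whose private return 0.4600 is below 1).
Deviating from 48 to 0 saves 48 dollars but forfeits the deviator's share of the drop in the group guarantee fund: 2.3/5 × 48 = 22.08.
So the deviation gain is 48 − 22.08 = 25.92, and the fine must be at least 25.92 dollars to wipe it out.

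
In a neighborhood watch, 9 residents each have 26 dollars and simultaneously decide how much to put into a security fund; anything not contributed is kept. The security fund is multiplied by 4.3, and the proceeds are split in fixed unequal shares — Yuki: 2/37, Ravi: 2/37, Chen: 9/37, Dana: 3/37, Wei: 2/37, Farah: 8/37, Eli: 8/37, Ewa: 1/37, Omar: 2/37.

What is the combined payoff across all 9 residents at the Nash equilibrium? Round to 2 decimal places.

A player with share s gets back 4.3·s per unit contributed, so full contribution is dominant for anyone with s > 1/4.3 = 0.2326 and zero contribution is dominant for anyone below.
Chen alone (share 9/37) is above the threshold, contributing 26; the remaining 8 contribute 0. Total contributed: 26.
The security fund pays out 4.3 × 26 = 111.80 in total (split across the unequal shares, but the aggregate is all that matters for the group sum).
The 8 free-riders keep 26 each, adding 208. Group total = 208 + 111.80 = 319.80.

319.80 dollars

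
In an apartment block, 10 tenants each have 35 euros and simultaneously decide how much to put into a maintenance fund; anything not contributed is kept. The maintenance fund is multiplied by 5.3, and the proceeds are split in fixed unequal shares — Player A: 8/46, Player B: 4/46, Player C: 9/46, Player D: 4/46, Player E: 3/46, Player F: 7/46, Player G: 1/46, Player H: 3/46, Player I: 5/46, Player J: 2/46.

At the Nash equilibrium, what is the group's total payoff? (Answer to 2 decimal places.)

500.50 euros

Player j's private return per contributed unit is 5.3 × (j's share). Contributing is weakly dominant for j when that share is at least 1/5.3 = 0.1887, and contributing 0 is dominant otherwise.
The only share above 0.1887 is Player C's 9/46, contributing 35; the remaining 9 contribute 0. Total contributed: 35.
The maintenance fund pays out 5.3 × 35 = 185.50 in total (split across the unequal shares, but the aggregate is all that matters for the group sum).
The 9 free-riders keep 35 each, adding 315. Group total = 315 + 185.50 = 500.50.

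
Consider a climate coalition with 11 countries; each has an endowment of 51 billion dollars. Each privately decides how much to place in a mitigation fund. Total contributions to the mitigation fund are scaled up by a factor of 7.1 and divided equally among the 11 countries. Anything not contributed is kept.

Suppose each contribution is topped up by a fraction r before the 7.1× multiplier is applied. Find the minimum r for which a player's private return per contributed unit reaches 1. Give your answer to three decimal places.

0.549

With matching at rate r, one contributed unit becomes (1 + r) in the mitigation fund and returns 7.1 × (1 + r) / 11 to the contributor.
Setting this equal to 1: 1 + r = 11/7.1 = 1.5493.
So the minimum matching rate is r = 1.5493 − 1 = 0.549.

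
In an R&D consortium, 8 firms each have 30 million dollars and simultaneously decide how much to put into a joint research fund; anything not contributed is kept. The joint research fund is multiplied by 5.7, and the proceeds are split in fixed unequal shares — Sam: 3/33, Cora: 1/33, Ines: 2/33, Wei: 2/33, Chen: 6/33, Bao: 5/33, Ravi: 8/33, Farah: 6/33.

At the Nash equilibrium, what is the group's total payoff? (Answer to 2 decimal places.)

Player j's private return per contributed unit is 5.7 × (j's share). Contributing is weakly dominant for j when that share is at least 1/5.7 = 0.1754, and contributing 0 is dominant otherwise.
Chen, Ravi and Farah are above the threshold, contributing 30 each; the remaining 5 contribute 0. Total contributed: 90.
The joint research fund pays out 5.7 × 90 = 513.00 in total (split across the unequal shares, but the aggregate is all that matters for the group sum).
The 5 free-riders keep 30 each, adding 150. Group total = 150 + 513.00 = 663.00.

663.00 million dollars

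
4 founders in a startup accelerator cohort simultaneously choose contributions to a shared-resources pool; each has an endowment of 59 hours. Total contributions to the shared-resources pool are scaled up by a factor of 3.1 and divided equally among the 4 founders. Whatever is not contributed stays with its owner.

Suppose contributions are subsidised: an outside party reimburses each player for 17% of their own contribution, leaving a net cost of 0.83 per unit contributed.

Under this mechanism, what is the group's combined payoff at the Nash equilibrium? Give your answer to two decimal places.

The effective private return is (3.1/4) / 0.83 = 0.9337, which is still under 1, so the mechanism doesn't change anyone's dominant strategy: zero contribution.
Everyone keeps their endowment and the group total is 4 × 59 = 236.

236.00 hours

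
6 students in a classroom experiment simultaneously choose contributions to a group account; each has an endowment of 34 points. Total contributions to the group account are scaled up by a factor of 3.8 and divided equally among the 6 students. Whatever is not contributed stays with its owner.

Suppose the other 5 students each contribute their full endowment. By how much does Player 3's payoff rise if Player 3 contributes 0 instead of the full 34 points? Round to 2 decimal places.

12.47 points

Switching from a contribution of 34 to 0 lets Player 3 keep an extra 34 points, but lowers the group account by 34, which costs Player 3 their own share of that drop: 3.8/6 × 34 = 21.53.
Net gain = 34 − 21.53 = 12.47. The private return per contributed unit (0.6333) is below 1, so free-riding is indeed the best response regardless of what the others do.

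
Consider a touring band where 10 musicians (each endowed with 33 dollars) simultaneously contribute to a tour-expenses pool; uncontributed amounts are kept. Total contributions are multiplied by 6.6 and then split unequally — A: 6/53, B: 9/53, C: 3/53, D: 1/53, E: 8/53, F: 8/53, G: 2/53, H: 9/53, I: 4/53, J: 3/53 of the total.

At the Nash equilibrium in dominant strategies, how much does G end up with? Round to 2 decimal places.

A player with share s gets back 6.6·s per unit contributed, so full contribution is dominant for anyone with s > 1/6.6 = 0.1515 and zero contribution is dominant for anyone below.
B and H clear that bar, contributing 33 each; the remaining 8 contribute 0. Total contributed: 66.
G keeps 33 and receives 6.6 × 66 × 2/53 = 16.44 from the tour-expenses pool, for a payoff of 49.44.

49.44 dollars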